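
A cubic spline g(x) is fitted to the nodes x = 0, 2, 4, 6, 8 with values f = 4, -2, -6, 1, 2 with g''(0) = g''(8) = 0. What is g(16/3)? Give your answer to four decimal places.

Let M_i = g''(x_i). Step sizes h_i = 2, 2, 2, 2; slopes of the chords Δ_i = (y_(i+1) - y_i)/h_i = -3, -2, 7/2, 1/2.
  2·M_0 + 8·M_1 + 2·M_2 = 6(Δ_1 - Δ_0) = 6
  2·M_1 + 8·M_2 + 2·M_3 = 6(Δ_2 - Δ_1) = 33
  2·M_2 + 8·M_3 + 2·M_4 = 6(Δ_3 - Δ_2) = -18
Natural end conditions: M_0 = M_4 = 0.
Solving the tridiagonal system: M_0 = 0, M_1 = -15/28, M_2 = 36/7, M_3 = -99/28, M_4 = 0.
On [4, 6], g(x) = -6 + 5/4·(x - 4) + 18/7·(x - 4)² - 81/112·(x - 4)³.
With (x - 4) = 4/3: g(16/3) = -31/21.

-1.4762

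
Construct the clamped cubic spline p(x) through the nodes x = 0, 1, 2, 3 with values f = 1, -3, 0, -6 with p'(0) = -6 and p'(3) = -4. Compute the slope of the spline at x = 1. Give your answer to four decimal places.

1.1333

Write M_i for p''(x_i). With h_i = 1, 1, 1 and divided differences Δ_i = -4, 3, -6, the continuity of p' gives the tridiagonal system
  1·M_0 + 4·M_1 + 1·M_2 = 6(Δ_1 - Δ_0) = 42
  1·M_1 + 4·M_2 + 1·M_3 = 6(Δ_2 - Δ_1) = -54
Clamped end conditions give two more equations: 2h_0·M_0 + h_0·M_1 = 6(Δ_0 - p'(0)) = 12 and h_2·M_2 + 2h_2·M_3 = 6(p'(3) - Δ_2) = 12.
Forward elimination and back-substitution give M_0 = -34/15, M_1 = 248/15, M_2 = -328/15, M_3 = 254/15.
On [1, 2], p'(x) = b_1 + 2c_1·(x - 1) + 3d_1·(x - 1)² with b_1 = Δ_1 - h_1(2M_1 + M_2)/6 = 17/15, c_1 = M_1/2 = 124/15, d_1 = (M_2 - M_1)/(6h_1) = -32/5. So p'(1) = 17/15.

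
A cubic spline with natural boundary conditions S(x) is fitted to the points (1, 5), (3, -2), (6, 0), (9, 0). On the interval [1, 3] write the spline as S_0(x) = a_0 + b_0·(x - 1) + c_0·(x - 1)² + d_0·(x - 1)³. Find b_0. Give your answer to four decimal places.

With M_i denoting the second derivative at x_i, h_i = 2, 3, 3, and Δ_i = (y_(i+1) − y_i)/h_i = -7/2, 2/3, 0:
  2·M_0 + 10·M_1 + 3·M_2 = 6(Δ_1 - Δ_0) = 25
  3·M_1 + 12·M_2 + 3·M_3 = 6(Δ_2 - Δ_1) = -4
Natural end conditions: M_0 = M_3 = 0.
Solving the tridiagonal system: M_0 = 0, M_1 = 104/37, M_2 = -115/111, M_3 = 0.
On [1, 3], with S_0(x) = a_0 + b_0·(x - 1) + c_0·(x - 1)² + d_0·(x - 1)³: c_0 = M_0/2 = 0, d_0 = (M_1 - M_0)/(6h_0) = 26/111, b_0 = Δ_0 - h_0(2M_0 + M_1)/6 = -985/222.

-4.4369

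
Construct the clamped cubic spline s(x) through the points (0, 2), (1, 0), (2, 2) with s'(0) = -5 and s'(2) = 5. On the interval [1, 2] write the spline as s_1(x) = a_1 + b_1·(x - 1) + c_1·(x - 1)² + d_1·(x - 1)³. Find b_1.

0

Let M_i = s''(x_i). Step sizes h_i = 1, 1; slopes of the chords Δ_i = (y_(i+1) - y_i)/h_i = -2, 2.
  1·M_0 + 4·M_1 + 1·M_2 = 6(Δ_1 - Δ_0) = 24
Clamped end conditions give two more equations: 2h_0·M_0 + h_0·M_1 = 6(Δ_0 - s'(0)) = 18 and h_1·M_1 + 2h_1·M_2 = 6(s'(2) - Δ_1) = 18.
Solving: M_0 = 8, M_1 = 2, M_2 = 8.
On [1, 2], with s_1(x) = a_1 + b_1·(x - 1) + c_1·(x - 1)² + d_1·(x - 1)³: c_1 = M_1/2 = 1, d_1 = (M_2 - M_1)/(6h_1) = 1, b_1 = Δ_1 - h_1(2M_1 + M_2)/6 = 0.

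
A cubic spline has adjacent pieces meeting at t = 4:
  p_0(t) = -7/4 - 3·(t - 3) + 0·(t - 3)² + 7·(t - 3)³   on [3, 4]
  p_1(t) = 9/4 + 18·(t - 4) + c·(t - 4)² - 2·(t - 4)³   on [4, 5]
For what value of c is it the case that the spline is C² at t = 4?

p_0''(t) = 0 + 42·(t - 3), so p_0''(4) = 42. On the right, p_1''(4) = 2c, so c = 21.

21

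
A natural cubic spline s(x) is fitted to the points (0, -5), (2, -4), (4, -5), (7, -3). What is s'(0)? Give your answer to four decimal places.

0.8246

With σ_i denoting the second derivative at x_i, h_i = 2, 2, 3, and Δ_i = (y_(i+1) − y_i)/h_i = 1/2, -1/2, 2/3:
  2·σ_0 + 8·σ_1 + 2·σ_2 = 6(Δ_1 - Δ_0) = -6
  2·σ_1 + 10·σ_2 + 3·σ_3 = 6(Δ_2 - Δ_1) = 7
Natural end conditions: σ_0 = σ_3 = 0.
Solving the tridiagonal system: σ_0 = 0, σ_1 = -37/38, σ_2 = 17/19, σ_3 = 0.
On [0, 2], s'(x) = b_0 + 2c_0·x + 3d_0·x² with b_0 = Δ_0 - h_0(2σ_0 + σ_1)/6 = 47/57, c_0 = σ_0/2 = 0, d_0 = (σ_1 - σ_0)/(6h_0) = -37/456. So s'(0) = 47/57.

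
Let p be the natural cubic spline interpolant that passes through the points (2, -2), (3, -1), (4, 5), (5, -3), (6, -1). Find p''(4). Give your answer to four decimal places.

Put M_i = p'' at the i-th knot. Here h = (1, 1, 1, 1) and Δ = (1, 6, -8, 2), so the interior equations h_(i-1)·M_(i-1) + 2(h_(i-1)+h_i)·M_i + h_i·M_(i+1) = 6(Δ_i − Δ_(i-1)) read
  1·M_0 + 4·M_1 + 1·M_2 = 6(Δ_1 - Δ_0) = 30
  1·M_1 + 4·M_2 + 1·M_3 = 6(Δ_2 - Δ_1) = -84
  1·M_2 + 4·M_3 + 1·M_4 = 6(Δ_3 - Δ_2) = 60
Natural end conditions: M_0 = M_4 = 0.
Solving the tridiagonal system: M_0 = 0, M_1 = 423/28, M_2 = -213/7, M_3 = 633/28, M_4 = 0.

-30.4286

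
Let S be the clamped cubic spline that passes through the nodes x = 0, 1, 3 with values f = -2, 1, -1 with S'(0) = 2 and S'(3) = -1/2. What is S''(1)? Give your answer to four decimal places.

-6.3333

Write M_i for S''(x_i). With h_i = 1, 2 and divided differences Δ_i = 3, -1, the continuity of S' gives the tridiagonal system
  1·M_0 + 6·M_1 + 2·M_2 = 6(Δ_1 - Δ_0) = -24
Clamped end conditions give two more equations: 2h_0·M_0 + h_0·M_1 = 6(Δ_0 - S'(0)) = 6 and h_1·M_1 + 2h_1·M_2 = 6(S'(3) - Δ_1) = 3.
Solving: M_0 = 37/6, M_1 = -19/3, M_2 = 47/12.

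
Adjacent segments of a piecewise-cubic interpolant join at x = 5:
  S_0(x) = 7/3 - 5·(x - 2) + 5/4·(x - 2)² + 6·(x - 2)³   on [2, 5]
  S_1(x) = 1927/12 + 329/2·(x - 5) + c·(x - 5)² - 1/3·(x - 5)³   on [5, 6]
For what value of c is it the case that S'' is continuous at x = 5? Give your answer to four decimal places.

S_0''(x) = 5/2 + 36·(x - 2), so S_0''(5) = 221/2. On the right, S_1''(5) = 2c, so c = 221/4.

55.2500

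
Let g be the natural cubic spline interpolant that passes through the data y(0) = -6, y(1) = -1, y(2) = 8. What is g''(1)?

With σ_i denoting the second derivative at x_i, h_i = 1, 1, and Δ_i = (y_(i+1) − y_i)/h_i = 5, 9:
  1·σ_0 + 4·σ_1 + 1·σ_2 = 6(Δ_1 - Δ_0) = 24
Natural end conditions: σ_0 = σ_2 = 0.
Solving the tridiagonal system: σ_0 = 0, σ_1 = 6, σ_2 = 0.

6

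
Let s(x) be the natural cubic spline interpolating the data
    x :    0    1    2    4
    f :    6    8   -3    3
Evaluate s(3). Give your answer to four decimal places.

-4.5000

Write M_i for s''(x_i). With h_i = 1, 1, 2 and divided differences Δ_i = 2, -11, 3, the continuity of s' gives the tridiagonal system
  1·M_0 + 4·M_1 + 1·M_2 = 6(Δ_1 - Δ_0) = -78
  1·M_1 + 6·M_2 + 2·M_3 = 6(Δ_2 - Δ_1) = 84
Natural end conditions: M_0 = M_3 = 0.
Hence M_0 = 0, M_1 = -24, M_2 = 18, M_3 = 0.
On [2, 4], s(x) = -3 - 9·(x - 2) + 9·(x - 2)² - 3/2·(x - 2)³.
With (x - 2) = 1: s(3) = -9/2.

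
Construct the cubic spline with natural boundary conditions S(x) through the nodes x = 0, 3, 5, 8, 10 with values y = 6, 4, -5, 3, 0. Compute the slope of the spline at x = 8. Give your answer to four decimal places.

1.4333

Put m_i = S'' at the i-th knot. Here h = (3, 2, 3, 2) and Δ = (-2/3, -9/2, 8/3, -3/2), so the interior equations h_(i-1)·m_(i-1) + 2(h_(i-1)+h_i)·m_i + h_i·m_(i+1) = 6(Δ_i − Δ_(i-1)) read
  3·m_0 + 10·m_1 + 2·m_2 = 6(Δ_1 - Δ_0) = -23
  2·m_1 + 10·m_2 + 3·m_3 = 6(Δ_2 - Δ_1) = 43
  3·m_2 + 10·m_3 + 2·m_4 = 6(Δ_3 - Δ_2) = -25
Natural end conditions: m_0 = m_4 = 0.
Forward elimination and back-substitution give m_0 = 0, m_1 = -107/30, m_2 = 19/3, m_3 = -22/5, m_4 = 0.
On [8, 10], S'(x) = b_3 + 2c_3·(x - 8) + 3d_3·(x - 8)² with b_3 = Δ_3 - h_3(2m_3 + m_4)/6 = 43/30, c_3 = m_3/2 = -11/5, d_3 = (m_4 - m_3)/(6h_3) = 11/30. So S'(8) = 43/30.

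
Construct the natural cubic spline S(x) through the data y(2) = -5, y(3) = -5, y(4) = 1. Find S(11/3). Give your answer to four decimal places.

-1.4444

Let σ_i = S''(x_i). Step sizes h_i = 1, 1; slopes of the chords Δ_i = (y_(i+1) - y_i)/h_i = 0, 6.
  1·σ_0 + 4·σ_1 + 1·σ_2 = 6(Δ_1 - Δ_0) = 36
Natural end conditions: σ_0 = σ_2 = 0.
Forward elimination and back-substitution give σ_0 = 0, σ_1 = 9, σ_2 = 0.
On [3, 4], S(x) = -5 + 3·(x - 3) + 9/2·(x - 3)² - 3/2·(x - 3)³.
With (x - 3) = 2/3: S(11/3) = -13/9.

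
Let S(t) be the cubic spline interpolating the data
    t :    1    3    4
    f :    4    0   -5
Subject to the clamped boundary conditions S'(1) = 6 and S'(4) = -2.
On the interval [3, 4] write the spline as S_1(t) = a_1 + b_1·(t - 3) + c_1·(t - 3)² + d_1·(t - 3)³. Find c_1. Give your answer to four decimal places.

-0.3333

Write M_i for S''(x_i). With h_i = 2, 1 and divided differences Δ_i = -2, -5, the continuity of S' gives the tridiagonal system
  2·M_0 + 6·M_1 + 1·M_2 = 6(Δ_1 - Δ_0) = -18
Clamped end conditions give two more equations: 2h_0·M_0 + h_0·M_1 = 6(Δ_0 - S'(1)) = -48 and h_1·M_1 + 2h_1·M_2 = 6(S'(4) - Δ_1) = 18.
Hence M_0 = -35/3, M_1 = -2/3, M_2 = 28/3.
On [3, 4], with S_1(t) = a_1 + b_1·(t - 3) + c_1·(t - 3)² + d_1·(t - 3)³: c_1 = M_1/2 = -1/3, d_1 = (M_2 - M_1)/(6h_1) = 5/3, b_1 = Δ_1 - h_1(2M_1 + M_2)/6 = -19/3.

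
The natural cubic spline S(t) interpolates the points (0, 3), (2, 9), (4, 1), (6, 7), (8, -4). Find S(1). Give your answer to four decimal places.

7.8951

Write σ_i for S''(x_i). With h_i = 2, 2, 2, 2 and divided differences Δ_i = 3, -4, 3, -11/2, the continuity of S' gives the tridiagonal system
  2·σ_0 + 8·σ_1 + 2·σ_2 = 6(Δ_1 - Δ_0) = -42
  2·σ_1 + 8·σ_2 + 2·σ_3 = 6(Δ_2 - Δ_1) = 42
  2·σ_2 + 8·σ_3 + 2·σ_4 = 6(Δ_3 - Δ_2) = -51
Natural end conditions: σ_0 = σ_4 = 0.
Solving: σ_0 = 0, σ_1 = -849/112, σ_2 = 261/28, σ_3 = -975/112, σ_4 = 0.
On [0, 2], S(t) = 3 + 619/112·t + 0·t² - 283/448·t³.
With t = 1: S(1) = 3537/448.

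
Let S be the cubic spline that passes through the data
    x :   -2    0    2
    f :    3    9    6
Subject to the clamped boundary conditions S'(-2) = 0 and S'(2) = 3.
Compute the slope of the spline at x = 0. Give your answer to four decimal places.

Let M_i = S''(x_i). Step sizes h_i = 2, 2; slopes of the chords Δ_i = (y_(i+1) - y_i)/h_i = 3, -3/2.
  2·M_0 + 8·M_1 + 2·M_2 = 6(Δ_1 - Δ_0) = -27
Clamped end conditions give two more equations: 2h_0·M_0 + h_0·M_1 = 6(Δ_0 - S'(-2)) = 18 and h_1·M_1 + 2h_1·M_2 = 6(S'(2) - Δ_1) = 27.
Hence M_0 = 69/8, M_1 = -33/4, M_2 = 87/8.
On [0, 2], S'(x) = b_1 + 2c_1·x + 3d_1·x² with b_1 = Δ_1 - h_1(2M_1 + M_2)/6 = 3/8, c_1 = M_1/2 = -33/8, d_1 = (M_2 - M_1)/(6h_1) = 51/32. So S'(0) = 3/8.

0.3750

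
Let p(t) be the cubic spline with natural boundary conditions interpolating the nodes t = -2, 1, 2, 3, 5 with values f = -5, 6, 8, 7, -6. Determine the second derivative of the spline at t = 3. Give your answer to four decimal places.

-4.9944

With σ_i denoting the second derivative at x_i, h_i = 3, 1, 1, 2, and Δ_i = (y_(i+1) − y_i)/h_i = 11/3, 2, -1, -13/2:
  3·σ_0 + 8·σ_1 + 1·σ_2 = 6(Δ_1 - Δ_0) = -10
  1·σ_1 + 4·σ_2 + 1·σ_3 = 6(Δ_2 - Δ_1) = -18
  1·σ_2 + 6·σ_3 + 2·σ_4 = 6(Δ_3 - Δ_2) = -33
Natural end conditions: σ_0 = σ_4 = 0.
Solving: σ_0 = 0, σ_1 = -155/178, σ_2 = -270/89, σ_3 = -889/178, σ_4 = 0.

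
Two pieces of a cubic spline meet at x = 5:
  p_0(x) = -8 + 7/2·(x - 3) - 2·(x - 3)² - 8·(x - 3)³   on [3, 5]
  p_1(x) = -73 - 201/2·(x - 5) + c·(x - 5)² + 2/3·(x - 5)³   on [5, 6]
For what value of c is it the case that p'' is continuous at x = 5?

p_0''(x) = -4 - 48·(x - 3), so p_0''(5) = -100. On the right, p_1''(5) = 2c, so c = -50.

-50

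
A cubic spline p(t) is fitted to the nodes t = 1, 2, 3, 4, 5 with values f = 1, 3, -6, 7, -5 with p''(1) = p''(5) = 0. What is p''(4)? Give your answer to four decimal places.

-50.7857

Put m_i = p'' at the i-th knot. Here h = (1, 1, 1, 1) and Δ = (2, -9, 13, -12), so the interior equations h_(i-1)·m_(i-1) + 2(h_(i-1)+h_i)·m_i + h_i·m_(i+1) = 6(Δ_i − Δ_(i-1)) read
  1·m_0 + 4·m_1 + 1·m_2 = 6(Δ_1 - Δ_0) = -66
  1·m_1 + 4·m_2 + 1·m_3 = 6(Δ_2 - Δ_1) = 132
  1·m_2 + 4·m_3 + 1·m_4 = 6(Δ_3 - Δ_2) = -150
Natural end conditions: m_0 = m_4 = 0.
Hence m_0 = 0, m_1 = -417/14, m_2 = 372/7, m_3 = -711/14, m_4 = 0.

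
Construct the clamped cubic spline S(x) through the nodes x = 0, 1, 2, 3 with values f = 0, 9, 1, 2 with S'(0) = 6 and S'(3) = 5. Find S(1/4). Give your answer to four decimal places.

2.2063

Let M_i = S''(x_i). Step sizes h_i = 1, 1, 1; slopes of the chords Δ_i = (y_(i+1) - y_i)/h_i = 9, -8, 1.
  1·M_0 + 4·M_1 + 1·M_2 = 6(Δ_1 - Δ_0) = -102
  1·M_1 + 4·M_2 + 1·M_3 = 6(Δ_2 - Δ_1) = 54
Clamped end conditions give two more equations: 2h_0·M_0 + h_0·M_1 = 6(Δ_0 - S'(0)) = 18 and h_2·M_2 + 2h_2·M_3 = 6(S'(3) - Δ_2) = 24.
Solving: M_0 = 422/15, M_1 = -574/15, M_2 = 344/15, M_3 = 8/15.
On [0, 1], S(x) = 0 + 6·x + 211/15·x² - 166/15·x³.
With x = 1/4: S(1/4) = 353/160.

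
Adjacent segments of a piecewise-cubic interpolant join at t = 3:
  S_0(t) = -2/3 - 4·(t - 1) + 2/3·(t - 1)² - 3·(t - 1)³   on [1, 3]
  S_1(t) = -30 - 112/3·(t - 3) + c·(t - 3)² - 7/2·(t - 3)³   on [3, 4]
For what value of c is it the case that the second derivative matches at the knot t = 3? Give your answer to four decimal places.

S_0''(t) = 4/3 - 18·(t - 1), so S_0''(3) = -104/3. On the right, S_1''(3) = 2c, so c = -52/3.

-17.3333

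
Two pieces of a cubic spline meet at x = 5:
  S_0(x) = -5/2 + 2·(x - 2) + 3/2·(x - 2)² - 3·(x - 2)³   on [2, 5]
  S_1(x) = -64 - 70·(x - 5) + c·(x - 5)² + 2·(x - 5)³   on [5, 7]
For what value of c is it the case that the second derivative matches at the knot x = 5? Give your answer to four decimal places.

-25.5000

S_0''(x) = 3 - 18·(x - 2), so S_0''(5) = -51. On the right, S_1''(5) = 2c, so c = -51/2.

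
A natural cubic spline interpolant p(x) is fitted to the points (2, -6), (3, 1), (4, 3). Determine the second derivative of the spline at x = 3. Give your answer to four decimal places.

Put m_i = p'' at the i-th knot. Here h = (1, 1) and Δ = (7, 2), so the interior equations h_(i-1)·m_(i-1) + 2(h_(i-1)+h_i)·m_i + h_i·m_(i+1) = 6(Δ_i − Δ_(i-1)) read
  1·m_0 + 4·m_1 + 1·m_2 = 6(Δ_1 - Δ_0) = -30
Natural end conditions: m_0 = m_2 = 0.
Solving the tridiagonal system: m_0 = 0, m_1 = -15/2, m_2 = 0.

-7.5000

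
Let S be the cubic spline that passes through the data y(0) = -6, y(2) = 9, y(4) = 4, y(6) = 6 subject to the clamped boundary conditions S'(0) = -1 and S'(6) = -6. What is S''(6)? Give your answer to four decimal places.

-15.6667

With m_i denoting the second derivative at x_i, h_i = 2, 2, 2, and Δ_i = (y_(i+1) − y_i)/h_i = 15/2, -5/2, 1:
  2·m_0 + 8·m_1 + 2·m_2 = 6(Δ_1 - Δ_0) = -60
  2·m_1 + 8·m_2 + 2·m_3 = 6(Δ_2 - Δ_1) = 21
Clamped end conditions give two more equations: 2h_0·m_0 + h_0·m_1 = 6(Δ_0 - S'(0)) = 51 and h_2·m_2 + 2h_2·m_3 = 6(S'(6) - Δ_2) = -42.
Solving: m_0 = 61/3, m_1 = -91/6, m_2 = 31/3, m_3 = -47/3.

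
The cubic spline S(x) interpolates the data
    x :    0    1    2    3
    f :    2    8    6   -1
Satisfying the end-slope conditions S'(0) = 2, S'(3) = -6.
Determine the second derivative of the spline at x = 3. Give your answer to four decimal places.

5.4667

With m_i denoting the second derivative at x_i, h_i = 1, 1, 1, and Δ_i = (y_(i+1) − y_i)/h_i = 6, -2, -7:
  1·m_0 + 4·m_1 + 1·m_2 = 6(Δ_1 - Δ_0) = -48
  1·m_1 + 4·m_2 + 1·m_3 = 6(Δ_2 - Δ_1) = -30
Clamped end conditions give two more equations: 2h_0·m_0 + h_0·m_1 = 6(Δ_0 - S'(0)) = 24 and h_2·m_2 + 2h_2·m_3 = 6(S'(3) - Δ_2) = 6.
Forward elimination and back-substitution give m_0 = 298/15, m_1 = -236/15, m_2 = -74/15, m_3 = 82/15.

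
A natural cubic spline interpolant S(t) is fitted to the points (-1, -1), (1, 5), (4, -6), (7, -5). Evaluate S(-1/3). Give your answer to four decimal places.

1.9823

Let σ_i = S''(x_i). Step sizes h_i = 2, 3, 3; slopes of the chords Δ_i = (y_(i+1) - y_i)/h_i = 3, -11/3, 1/3.
  2·σ_0 + 10·σ_1 + 3·σ_2 = 6(Δ_1 - Δ_0) = -40
  3·σ_1 + 12·σ_2 + 3·σ_3 = 6(Δ_2 - Δ_1) = 24
Natural end conditions: σ_0 = σ_3 = 0.
Solving the tridiagonal system: σ_0 = 0, σ_1 = -184/37, σ_2 = 120/37, σ_3 = 0.
On [-1, 1], S(t) = -1 + 517/111·(t + 1) + 0·(t + 1)² - 46/111·(t + 1)³.
With (t + 1) = 2/3: S(-1/3) = 5941/2997.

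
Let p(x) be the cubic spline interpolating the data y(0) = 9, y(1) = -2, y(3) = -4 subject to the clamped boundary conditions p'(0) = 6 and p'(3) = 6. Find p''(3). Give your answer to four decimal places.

0.5000

Write m_i for p''(x_i). With h_i = 1, 2 and divided differences Δ_i = -11, -1, the continuity of p' gives the tridiagonal system
  1·m_0 + 6·m_1 + 2·m_2 = 6(Δ_1 - Δ_0) = 60
Clamped end conditions give two more equations: 2h_0·m_0 + h_0·m_1 = 6(Δ_0 - p'(0)) = -102 and h_1·m_1 + 2h_1·m_2 = 6(p'(3) - Δ_1) = 42.
Hence m_0 = -61, m_1 = 20, m_2 = 1/2.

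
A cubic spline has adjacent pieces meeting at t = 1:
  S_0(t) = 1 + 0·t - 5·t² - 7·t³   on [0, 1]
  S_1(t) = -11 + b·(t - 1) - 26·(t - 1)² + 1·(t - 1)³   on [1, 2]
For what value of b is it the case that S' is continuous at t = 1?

-31

S_0'(t) = 0 - 10·t - 21·t², so S_0'(1) = -31. On the right, S_1'(1) = b, so b = -31.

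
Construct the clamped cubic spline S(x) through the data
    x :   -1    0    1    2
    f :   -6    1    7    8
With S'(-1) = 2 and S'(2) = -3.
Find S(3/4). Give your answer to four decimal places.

Write M_i for S''(x_i). With h_i = 1, 1, 1 and divided differences Δ_i = 7, 6, 1, the continuity of S' gives the tridiagonal system
  1·M_0 + 4·M_1 + 1·M_2 = 6(Δ_1 - Δ_0) = -6
  1·M_1 + 4·M_2 + 1·M_3 = 6(Δ_2 - Δ_1) = -30
Clamped end conditions give two more equations: 2h_0·M_0 + h_0·M_1 = 6(Δ_0 - S'(-1)) = 30 and h_2·M_2 + 2h_2·M_3 = 6(S'(2) - Δ_2) = -24.
Solving: M_0 = 262/15, M_1 = -74/15, M_2 = -56/15, M_3 = -152/15.
On [0, 1], S(x) = 1 + 124/15·x - 37/15·x² + 1/5·x³.
With x = 3/4: S(3/4) = 1887/320.

5.8969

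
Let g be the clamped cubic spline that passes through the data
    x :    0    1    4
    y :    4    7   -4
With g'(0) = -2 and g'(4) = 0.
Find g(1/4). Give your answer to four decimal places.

Write M_i for g''(x_i). With h_i = 1, 3 and divided differences Δ_i = 3, -11/3, the continuity of g' gives the tridiagonal system
  1·M_0 + 8·M_1 + 3·M_2 = 6(Δ_1 - Δ_0) = -40
Clamped end conditions give two more equations: 2h_0·M_0 + h_0·M_1 = 6(Δ_0 - g'(0)) = 30 and h_1·M_1 + 2h_1·M_2 = 6(g'(4) - Δ_1) = 22.
Forward elimination and back-substitution give M_0 = 41/2, M_1 = -11, M_2 = 55/6.
On [0, 1], g(x) = 4 - 2·x + 41/4·x² - 21/4·x³.
With x = 1/4: g(1/4) = 1039/256.

4.0586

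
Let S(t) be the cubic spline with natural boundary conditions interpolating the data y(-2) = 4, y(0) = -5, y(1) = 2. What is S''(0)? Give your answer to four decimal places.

11.5000

Write m_i for S''(x_i). With h_i = 2, 1 and divided differences Δ_i = -9/2, 7, the continuity of S' gives the tridiagonal system
  2·m_0 + 6·m_1 + 1·m_2 = 6(Δ_1 - Δ_0) = 69
Natural end conditions: m_0 = m_2 = 0.
Solving: m_0 = 0, m_1 = 23/2, m_2 = 0.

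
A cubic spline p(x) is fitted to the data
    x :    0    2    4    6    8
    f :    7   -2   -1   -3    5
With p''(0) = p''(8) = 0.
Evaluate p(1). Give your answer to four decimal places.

Put σ_i = p'' at the i-th knot. Here h = (2, 2, 2, 2) and Δ = (-9/2, 1/2, -1, 4), so the interior equations h_(i-1)·σ_(i-1) + 2(h_(i-1)+h_i)·σ_i + h_i·σ_(i+1) = 6(Δ_i − Δ_(i-1)) read
  2·σ_0 + 8·σ_1 + 2·σ_2 = 6(Δ_1 - Δ_0) = 30
  2·σ_1 + 8·σ_2 + 2·σ_3 = 6(Δ_2 - Δ_1) = -9
  2·σ_2 + 8·σ_3 + 2·σ_4 = 6(Δ_3 - Δ_2) = 30
Natural end conditions: σ_0 = σ_4 = 0.
Forward elimination and back-substitution give σ_0 = 0, σ_1 = 129/28, σ_2 = -24/7, σ_3 = 129/28, σ_4 = 0.
On [0, 2], p(x) = 7 - 169/28·x + 0·x² + 43/112·x³.
With x = 1: p(1) = 151/112.

1.3482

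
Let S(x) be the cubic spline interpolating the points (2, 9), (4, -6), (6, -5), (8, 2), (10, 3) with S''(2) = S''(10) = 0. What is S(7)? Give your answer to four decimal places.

Put M_i = S'' at the i-th knot. Here h = (2, 2, 2, 2) and Δ = (-15/2, 1/2, 7/2, 1/2), so the interior equations h_(i-1)·M_(i-1) + 2(h_(i-1)+h_i)·M_i + h_i·M_(i+1) = 6(Δ_i − Δ_(i-1)) read
  2·M_0 + 8·M_1 + 2·M_2 = 6(Δ_1 - Δ_0) = 48
  2·M_1 + 8·M_2 + 2·M_3 = 6(Δ_2 - Δ_1) = 18
  2·M_2 + 8·M_3 + 2·M_4 = 6(Δ_3 - Δ_2) = -18
Natural end conditions: M_0 = M_4 = 0.
Forward elimination and back-substitution give M_0 = 0, M_1 = 45/8, M_2 = 3/2, M_3 = -21/8, M_4 = 0.
On [6, 8], S(x) = -5 + 27/8·(x - 6) + 3/4·(x - 6)² - 11/32·(x - 6)³.
With (x - 6) = 1: S(7) = -39/32.

-1.2188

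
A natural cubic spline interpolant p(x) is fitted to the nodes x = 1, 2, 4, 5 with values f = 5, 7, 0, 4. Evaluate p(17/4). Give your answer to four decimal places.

With σ_i denoting the second derivative at x_i, h_i = 1, 2, 1, and Δ_i = (y_(i+1) − y_i)/h_i = 2, -7/2, 4:
  1·σ_0 + 6·σ_1 + 2·σ_2 = 6(Δ_1 - Δ_0) = -33
  2·σ_1 + 6·σ_2 + 1·σ_3 = 6(Δ_2 - Δ_1) = 45
Natural end conditions: σ_0 = σ_3 = 0.
Solving the tridiagonal system: σ_0 = 0, σ_1 = -9, σ_2 = 21/2, σ_3 = 0.
On [4, 5], p(x) = 0 + 1/2·(x - 4) + 21/4·(x - 4)² - 7/4·(x - 4)³.
With (x - 4) = 1/4: p(17/4) = 109/256.

0.4258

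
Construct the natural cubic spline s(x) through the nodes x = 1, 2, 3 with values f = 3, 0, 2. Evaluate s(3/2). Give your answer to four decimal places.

Put M_i = s'' at the i-th knot. Here h = (1, 1) and Δ = (-3, 2), so the interior equations h_(i-1)·M_(i-1) + 2(h_(i-1)+h_i)·M_i + h_i·M_(i+1) = 6(Δ_i − Δ_(i-1)) read
  1·M_0 + 4·M_1 + 1·M_2 = 6(Δ_1 - Δ_0) = 30
Natural end conditions: M_0 = M_2 = 0.
Forward elimination and back-substitution give M_0 = 0, M_1 = 15/2, M_2 = 0.
On [1, 2], s(x) = 3 - 17/4·(x - 1) + 0·(x - 1)² + 5/4·(x - 1)³.
With (x - 1) = 1/2: s(3/2) = 33/32.

1.0313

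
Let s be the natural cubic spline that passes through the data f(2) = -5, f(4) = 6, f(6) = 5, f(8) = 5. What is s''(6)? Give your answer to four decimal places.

1.6000

Let σ_i = s''(x_i). Step sizes h_i = 2, 2, 2; slopes of the chords Δ_i = (y_(i+1) - y_i)/h_i = 11/2, -1/2, 0.
  2·σ_0 + 8·σ_1 + 2·σ_2 = 6(Δ_1 - Δ_0) = -36
  2·σ_1 + 8·σ_2 + 2·σ_3 = 6(Δ_2 - Δ_1) = 3
Natural end conditions: σ_0 = σ_3 = 0.
Forward elimination and back-substitution give σ_0 = 0, σ_1 = -49/10, σ_2 = 8/5, σ_3 = 0.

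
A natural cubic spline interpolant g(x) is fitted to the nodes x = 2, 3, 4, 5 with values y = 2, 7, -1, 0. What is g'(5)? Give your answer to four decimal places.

4.2667

Put σ_i = g'' at the i-th knot. Here h = (1, 1, 1) and Δ = (5, -8, 1), so the interior equations h_(i-1)·σ_(i-1) + 2(h_(i-1)+h_i)·σ_i + h_i·σ_(i+1) = 6(Δ_i − Δ_(i-1)) read
  1·σ_0 + 4·σ_1 + 1·σ_2 = 6(Δ_1 - Δ_0) = -78
  1·σ_1 + 4·σ_2 + 1·σ_3 = 6(Δ_2 - Δ_1) = 54
Natural end conditions: σ_0 = σ_3 = 0.
Solving: σ_0 = 0, σ_1 = -122/5, σ_2 = 98/5, σ_3 = 0.
On [4, 5], g'(x) = b_2 + 2c_2·(x - 4) + 3d_2·(x - 4)² with b_2 = Δ_2 - h_2(2σ_2 + σ_3)/6 = -83/15, c_2 = σ_2/2 = 49/5, d_2 = (σ_3 - σ_2)/(6h_2) = -49/15. So g'(5) = 64/15.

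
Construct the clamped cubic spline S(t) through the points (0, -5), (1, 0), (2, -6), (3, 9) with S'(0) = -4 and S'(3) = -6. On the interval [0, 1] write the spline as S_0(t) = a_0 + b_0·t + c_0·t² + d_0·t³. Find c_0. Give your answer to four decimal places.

24.9333

Let M_i = S''(x_i). Step sizes h_i = 1, 1, 1; slopes of the chords Δ_i = (y_(i+1) - y_i)/h_i = 5, -6, 15.
  1·M_0 + 4·M_1 + 1·M_2 = 6(Δ_1 - Δ_0) = -66
  1·M_1 + 4·M_2 + 1·M_3 = 6(Δ_2 - Δ_1) = 126
Clamped end conditions give two more equations: 2h_0·M_0 + h_0·M_1 = 6(Δ_0 - S'(0)) = 54 and h_2·M_2 + 2h_2·M_3 = 6(S'(3) - Δ_2) = -126.
Forward elimination and back-substitution give M_0 = 748/15, M_1 = -686/15, M_2 = 1006/15, M_3 = -1448/15.
On [0, 1], with S_0(t) = a_0 + b_0·t + c_0·t² + d_0·t³: c_0 = M_0/2 = 374/15, d_0 = (M_1 - M_0)/(6h_0) = -239/15, b_0 = Δ_0 - h_0(2M_0 + M_1)/6 = -4.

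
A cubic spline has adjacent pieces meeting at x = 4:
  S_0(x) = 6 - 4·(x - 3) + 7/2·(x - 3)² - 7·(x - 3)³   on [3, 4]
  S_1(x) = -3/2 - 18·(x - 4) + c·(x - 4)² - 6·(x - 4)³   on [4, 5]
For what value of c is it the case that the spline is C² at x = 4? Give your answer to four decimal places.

S_0''(x) = 7 - 42·(x - 3), so S_0''(4) = -35. On the right, S_1''(4) = 2c, so c = -35/2.

-17.5000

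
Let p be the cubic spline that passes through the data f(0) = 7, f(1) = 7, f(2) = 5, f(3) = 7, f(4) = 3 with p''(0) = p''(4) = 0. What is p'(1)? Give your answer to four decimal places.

Let m_i = p''(x_i). Step sizes h_i = 1, 1, 1, 1; slopes of the chords Δ_i = (y_(i+1) - y_i)/h_i = 0, -2, 2, -4.
  1·m_0 + 4·m_1 + 1·m_2 = 6(Δ_1 - Δ_0) = -12
  1·m_1 + 4·m_2 + 1·m_3 = 6(Δ_2 - Δ_1) = 24
  1·m_2 + 4·m_3 + 1·m_4 = 6(Δ_3 - Δ_2) = -36
Natural end conditions: m_0 = m_4 = 0.
Solving: m_0 = 0, m_1 = -39/7, m_2 = 72/7, m_3 = -81/7, m_4 = 0.
On [1, 2], p'(x) = b_1 + 2c_1·(x - 1) + 3d_1·(x - 1)² with b_1 = Δ_1 - h_1(2m_1 + m_2)/6 = -13/7, c_1 = m_1/2 = -39/14, d_1 = (m_2 - m_1)/(6h_1) = 37/14. So p'(1) = -13/7.

-1.8571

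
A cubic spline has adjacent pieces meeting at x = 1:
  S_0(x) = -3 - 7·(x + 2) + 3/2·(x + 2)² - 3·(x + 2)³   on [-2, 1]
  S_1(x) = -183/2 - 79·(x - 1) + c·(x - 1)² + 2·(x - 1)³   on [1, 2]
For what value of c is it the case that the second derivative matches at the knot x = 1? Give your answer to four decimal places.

S_0''(x) = 3 - 18·(x + 2), so S_0''(1) = -51. On the right, S_1''(1) = 2c, so c = -51/2.

-25.5000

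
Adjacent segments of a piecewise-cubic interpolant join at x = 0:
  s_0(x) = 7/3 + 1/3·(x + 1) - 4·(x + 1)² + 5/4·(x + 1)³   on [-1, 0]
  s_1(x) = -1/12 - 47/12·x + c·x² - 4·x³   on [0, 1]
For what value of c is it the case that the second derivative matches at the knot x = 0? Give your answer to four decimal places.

s_0''(x) = -8 + 15/2·(x + 1), so s_0''(0) = -1/2. On the right, s_1''(0) = 2c, so c = -1/4.

-0.2500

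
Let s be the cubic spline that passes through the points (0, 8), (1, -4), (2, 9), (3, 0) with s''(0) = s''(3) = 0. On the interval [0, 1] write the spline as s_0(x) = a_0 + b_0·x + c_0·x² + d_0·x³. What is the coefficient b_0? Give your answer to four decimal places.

-20.1333

Let M_i = s''(x_i). Step sizes h_i = 1, 1, 1; slopes of the chords Δ_i = (y_(i+1) - y_i)/h_i = -12, 13, -9.
  1·M_0 + 4·M_1 + 1·M_2 = 6(Δ_1 - Δ_0) = 150
  1·M_1 + 4·M_2 + 1·M_3 = 6(Δ_2 - Δ_1) = -132
Natural end conditions: M_0 = M_3 = 0.
Solving: M_0 = 0, M_1 = 244/5, M_2 = -226/5, M_3 = 0.
On [0, 1], with s_0(x) = a_0 + b_0·x + c_0·x² + d_0·x³: c_0 = M_0/2 = 0, d_0 = (M_1 - M_0)/(6h_0) = 122/15, b_0 = Δ_0 - h_0(2M_0 + M_1)/6 = -302/15.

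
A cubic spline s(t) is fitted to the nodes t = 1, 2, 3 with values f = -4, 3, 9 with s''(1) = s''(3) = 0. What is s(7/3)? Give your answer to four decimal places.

5.0926

Let M_i = s''(x_i). Step sizes h_i = 1, 1; slopes of the chords Δ_i = (y_(i+1) - y_i)/h_i = 7, 6.
  1·M_0 + 4·M_1 + 1·M_2 = 6(Δ_1 - Δ_0) = -6
Natural end conditions: M_0 = M_2 = 0.
Solving: M_0 = 0, M_1 = -3/2, M_2 = 0.
On [2, 3], s(t) = 3 + 13/2·(t - 2) - 3/4·(t - 2)² + 1/4·(t - 2)³.
With (t - 2) = 1/3: s(7/3) = 275/54.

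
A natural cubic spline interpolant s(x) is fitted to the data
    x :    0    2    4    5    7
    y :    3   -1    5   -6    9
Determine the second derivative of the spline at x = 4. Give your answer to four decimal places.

-20.6250

Put M_i = s'' at the i-th knot. Here h = (2, 2, 1, 2) and Δ = (-2, 3, -11, 15/2), so the interior equations h_(i-1)·M_(i-1) + 2(h_(i-1)+h_i)·M_i + h_i·M_(i+1) = 6(Δ_i − Δ_(i-1)) read
  2·M_0 + 8·M_1 + 2·M_2 = 6(Δ_1 - Δ_0) = 30
  2·M_1 + 6·M_2 + 1·M_3 = 6(Δ_2 - Δ_1) = -84
  1·M_2 + 6·M_3 + 2·M_4 = 6(Δ_3 - Δ_2) = 111
Natural end conditions: M_0 = M_4 = 0.
Forward elimination and back-substitution give M_0 = 0, M_1 = 285/32, M_2 = -165/8, M_3 = 351/16, M_4 = 0.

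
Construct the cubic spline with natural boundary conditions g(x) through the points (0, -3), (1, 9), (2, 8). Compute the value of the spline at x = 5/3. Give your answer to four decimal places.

9.2963

Let M_i = g''(x_i). Step sizes h_i = 1, 1; slopes of the chords Δ_i = (y_(i+1) - y_i)/h_i = 12, -1.
  1·M_0 + 4·M_1 + 1·M_2 = 6(Δ_1 - Δ_0) = -78
Natural end conditions: M_0 = M_2 = 0.
Forward elimination and back-substitution give M_0 = 0, M_1 = -39/2, M_2 = 0.
On [1, 2], g(x) = 9 + 11/2·(x - 1) - 39/4·(x - 1)² + 13/4·(x - 1)³.
With (x - 1) = 2/3: g(5/3) = 251/27.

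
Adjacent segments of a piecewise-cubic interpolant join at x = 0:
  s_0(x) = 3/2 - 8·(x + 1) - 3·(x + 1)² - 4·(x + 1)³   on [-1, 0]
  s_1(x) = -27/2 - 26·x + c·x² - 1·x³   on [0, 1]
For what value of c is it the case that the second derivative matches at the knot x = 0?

s_0''(x) = -6 - 24·(x + 1), so s_0''(0) = -30. On the right, s_1''(0) = 2c, so c = -15.

-15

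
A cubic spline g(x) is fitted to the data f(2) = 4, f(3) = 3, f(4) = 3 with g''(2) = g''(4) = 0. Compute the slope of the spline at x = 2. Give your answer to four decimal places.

-1.2500

Put σ_i = g'' at the i-th knot. Here h = (1, 1) and Δ = (-1, 0), so the interior equations h_(i-1)·σ_(i-1) + 2(h_(i-1)+h_i)·σ_i + h_i·σ_(i+1) = 6(Δ_i − Δ_(i-1)) read
  1·σ_0 + 4·σ_1 + 1·σ_2 = 6(Δ_1 - Δ_0) = 6
Natural end conditions: σ_0 = σ_2 = 0.
Solving: σ_0 = 0, σ_1 = 3/2, σ_2 = 0.
On [2, 3], g'(x) = b_0 + 2c_0·(x - 2) + 3d_0·(x - 2)² with b_0 = Δ_0 - h_0(2σ_0 + σ_1)/6 = -5/4, c_0 = σ_0/2 = 0, d_0 = (σ_1 - σ_0)/(6h_0) = 1/4. So g'(2) = -5/4.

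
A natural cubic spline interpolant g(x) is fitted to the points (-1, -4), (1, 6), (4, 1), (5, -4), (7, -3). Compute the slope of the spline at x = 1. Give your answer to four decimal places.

2.7228

With M_i denoting the second derivative at x_i, h_i = 2, 3, 1, 2, and Δ_i = (y_(i+1) − y_i)/h_i = 5, -5/3, -5, 1/2:
  2·M_0 + 10·M_1 + 3·M_2 = 6(Δ_1 - Δ_0) = -40
  3·M_1 + 8·M_2 + 1·M_3 = 6(Δ_2 - Δ_1) = -20
  1·M_2 + 6·M_3 + 2·M_4 = 6(Δ_3 - Δ_2) = 33
Natural end conditions: M_0 = M_4 = 0.
Hence M_0 = 0, M_1 = -1421/416, M_2 = -405/208, M_3 = 2423/416, M_4 = 0.
On [1, 4], g'(x) = b_1 + 2c_1·(x - 1) + 3d_1·(x - 1)² with b_1 = Δ_1 - h_1(2M_1 + M_2)/6 = 1699/624, c_1 = M_1/2 = -1421/832, d_1 = (M_2 - M_1)/(6h_1) = 47/576. So g'(1) = 1699/624.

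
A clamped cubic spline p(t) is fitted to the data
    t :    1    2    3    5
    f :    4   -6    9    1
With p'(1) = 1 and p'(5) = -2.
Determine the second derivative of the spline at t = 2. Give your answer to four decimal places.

62.7273

Write m_i for p''(x_i). With h_i = 1, 1, 2 and divided differences Δ_i = -10, 15, -4, the continuity of p' gives the tridiagonal system
  1·m_0 + 4·m_1 + 1·m_2 = 6(Δ_1 - Δ_0) = 150
  1·m_1 + 6·m_2 + 2·m_3 = 6(Δ_2 - Δ_1) = -114
Clamped end conditions give two more equations: 2h_0·m_0 + h_0·m_1 = 6(Δ_0 - p'(1)) = -66 and h_2·m_2 + 2h_2·m_3 = 6(p'(5) - Δ_2) = 12.
Forward elimination and back-substitution give m_0 = -708/11, m_1 = 690/11, m_2 = -402/11, m_3 = 234/11.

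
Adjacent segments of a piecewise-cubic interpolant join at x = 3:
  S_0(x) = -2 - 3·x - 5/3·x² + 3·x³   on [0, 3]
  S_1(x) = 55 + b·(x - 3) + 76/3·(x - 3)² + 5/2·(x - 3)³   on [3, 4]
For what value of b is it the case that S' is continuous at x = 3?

68

S_0'(x) = -3 - 10/3·x + 9·x², so S_0'(3) = 68. On the right, S_1'(3) = b, so b = 68.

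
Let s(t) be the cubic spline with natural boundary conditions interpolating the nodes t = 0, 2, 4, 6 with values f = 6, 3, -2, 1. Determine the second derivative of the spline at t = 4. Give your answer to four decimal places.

Write σ_i for s''(x_i). With h_i = 2, 2, 2 and divided differences Δ_i = -3/2, -5/2, 3/2, the continuity of s' gives the tridiagonal system
  2·σ_0 + 8·σ_1 + 2·σ_2 = 6(Δ_1 - Δ_0) = -6
  2·σ_1 + 8·σ_2 + 2·σ_3 = 6(Δ_2 - Δ_1) = 24
Natural end conditions: σ_0 = σ_3 = 0.
Hence σ_0 = 0, σ_1 = -8/5, σ_2 = 17/5, σ_3 = 0.

3.4000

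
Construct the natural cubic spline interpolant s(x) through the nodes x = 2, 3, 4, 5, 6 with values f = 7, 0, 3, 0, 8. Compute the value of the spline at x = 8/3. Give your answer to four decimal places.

1.1098

Let M_i = s''(x_i). Step sizes h_i = 1, 1, 1, 1; slopes of the chords Δ_i = (y_(i+1) - y_i)/h_i = -7, 3, -3, 8.
  1·M_0 + 4·M_1 + 1·M_2 = 6(Δ_1 - Δ_0) = 60
  1·M_1 + 4·M_2 + 1·M_3 = 6(Δ_2 - Δ_1) = -36
  1·M_2 + 4·M_3 + 1·M_4 = 6(Δ_3 - Δ_2) = 66
Natural end conditions: M_0 = M_4 = 0.
Forward elimination and back-substitution give M_0 = 0, M_1 = 555/28, M_2 = -135/7, M_3 = 597/28, M_4 = 0.
On [2, 3], s(x) = 7 - 577/56·(x - 2) + 0·(x - 2)² + 185/56·(x - 2)³.
With (x - 2) = 2/3: s(8/3) = 839/756.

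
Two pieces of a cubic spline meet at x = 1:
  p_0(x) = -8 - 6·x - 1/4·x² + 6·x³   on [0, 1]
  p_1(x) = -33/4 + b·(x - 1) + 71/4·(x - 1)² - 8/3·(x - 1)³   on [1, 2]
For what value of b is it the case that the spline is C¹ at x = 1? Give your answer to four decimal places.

p_0'(x) = -6 - 1/2·x + 18·x², so p_0'(1) = 23/2. On the right, p_1'(1) = b, so b = 23/2.

11.5000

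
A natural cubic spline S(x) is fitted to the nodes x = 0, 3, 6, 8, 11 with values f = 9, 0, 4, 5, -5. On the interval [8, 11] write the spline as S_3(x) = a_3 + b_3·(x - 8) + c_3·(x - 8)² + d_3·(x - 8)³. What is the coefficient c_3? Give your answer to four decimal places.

-1.0720

Write m_i for S''(x_i). With h_i = 3, 3, 2, 3 and divided differences Δ_i = -3, 4/3, 1/2, -10/3, the continuity of S' gives the tridiagonal system
  3·m_0 + 12·m_1 + 3·m_2 = 6(Δ_1 - Δ_0) = 26
  3·m_1 + 10·m_2 + 2·m_3 = 6(Δ_2 - Δ_1) = -5
  2·m_2 + 10·m_3 + 3·m_4 = 6(Δ_3 - Δ_2) = -23
Natural end conditions: m_0 = m_4 = 0.
Solving the tridiagonal system: m_0 = 0, m_1 = 418/177, m_2 = -46/59, m_3 = -253/118, m_4 = 0.
On [8, 11], with S_3(x) = a_3 + b_3·(x - 8) + c_3·(x - 8)² + d_3·(x - 8)³: c_3 = m_3/2 = -253/236, d_3 = (m_4 - m_3)/(6h_3) = 253/2124, b_3 = Δ_3 - h_3(2m_3 + m_4)/6 = -421/354.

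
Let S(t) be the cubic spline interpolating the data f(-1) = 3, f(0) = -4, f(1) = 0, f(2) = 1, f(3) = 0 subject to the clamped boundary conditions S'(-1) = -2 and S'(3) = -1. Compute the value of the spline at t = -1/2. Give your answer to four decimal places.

Write M_i for S''(x_i). With h_i = 1, 1, 1, 1 and divided differences Δ_i = -7, 4, 1, -1, the continuity of S' gives the tridiagonal system
  1·M_0 + 4·M_1 + 1·M_2 = 6(Δ_1 - Δ_0) = 66
  1·M_1 + 4·M_2 + 1·M_3 = 6(Δ_2 - Δ_1) = -18
  1·M_2 + 4·M_3 + 1·M_4 = 6(Δ_3 - Δ_2) = -12
Clamped end conditions give two more equations: 2h_0·M_0 + h_0·M_1 = 6(Δ_0 - S'(-1)) = -30 and h_3·M_3 + 2h_3·M_4 = 6(S'(3) - Δ_3) = 0.
Hence M_0 = -197/7, M_1 = 184/7, M_2 = -11, M_3 = -2/7, M_4 = 1/7.
On [-1, 0], S(t) = 3 - 2·(t + 1) - 197/14·(t + 1)² + 127/14·(t + 1)³.
With (t + 1) = 1/2: S(-1/2) = -43/112.

-0.3839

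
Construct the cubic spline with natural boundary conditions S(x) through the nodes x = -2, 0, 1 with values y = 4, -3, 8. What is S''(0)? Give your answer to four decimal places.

Write σ_i for S''(x_i). With h_i = 2, 1 and divided differences Δ_i = -7/2, 11, the continuity of S' gives the tridiagonal system
  2·σ_0 + 6·σ_1 + 1·σ_2 = 6(Δ_1 - Δ_0) = 87
Natural end conditions: σ_0 = σ_2 = 0.
Solving: σ_0 = 0, σ_1 = 29/2, σ_2 = 0.

14.5000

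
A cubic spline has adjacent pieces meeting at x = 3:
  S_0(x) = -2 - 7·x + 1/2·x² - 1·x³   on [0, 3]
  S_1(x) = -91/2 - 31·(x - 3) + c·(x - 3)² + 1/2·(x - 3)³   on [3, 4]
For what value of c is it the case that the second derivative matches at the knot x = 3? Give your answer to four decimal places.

-8.5000

S_0''(x) = 1 - 6·x, so S_0''(3) = -17. On the right, S_1''(3) = 2c, so c = -17/2.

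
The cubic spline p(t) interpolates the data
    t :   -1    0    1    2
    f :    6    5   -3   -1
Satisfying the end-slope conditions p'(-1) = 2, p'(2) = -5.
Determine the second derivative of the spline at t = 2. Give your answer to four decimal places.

-35.0667

Put M_i = p'' at the i-th knot. Here h = (1, 1, 1) and Δ = (-1, -8, 2), so the interior equations h_(i-1)·M_(i-1) + 2(h_(i-1)+h_i)·M_i + h_i·M_(i+1) = 6(Δ_i − Δ_(i-1)) read
  1·M_0 + 4·M_1 + 1·M_2 = 6(Δ_1 - Δ_0) = -42
  1·M_1 + 4·M_2 + 1·M_3 = 6(Δ_2 - Δ_1) = 60
Clamped end conditions give two more equations: 2h_0·M_0 + h_0·M_1 = 6(Δ_0 - p'(-1)) = -18 and h_2·M_2 + 2h_2·M_3 = 6(p'(2) - Δ_2) = -42.
Forward elimination and back-substitution give M_0 = -4/15, M_1 = -262/15, M_2 = 422/15, M_3 = -526/15.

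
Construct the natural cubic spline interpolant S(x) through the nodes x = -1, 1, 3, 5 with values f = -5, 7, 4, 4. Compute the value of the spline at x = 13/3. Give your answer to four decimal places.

Write m_i for S''(x_i). With h_i = 2, 2, 2 and divided differences Δ_i = 6, -3/2, 0, the continuity of S' gives the tridiagonal system
  2·m_0 + 8·m_1 + 2·m_2 = 6(Δ_1 - Δ_0) = -45
  2·m_1 + 8·m_2 + 2·m_3 = 6(Δ_2 - Δ_1) = 9
Natural end conditions: m_0 = m_3 = 0.
Forward elimination and back-substitution give m_0 = 0, m_1 = -63/10, m_2 = 27/10, m_3 = 0.
On [3, 5], S(x) = 4 - 9/5·(x - 3) + 27/20·(x - 3)² - 9/40·(x - 3)³.
With (x - 3) = 4/3: S(13/3) = 52/15.

3.4667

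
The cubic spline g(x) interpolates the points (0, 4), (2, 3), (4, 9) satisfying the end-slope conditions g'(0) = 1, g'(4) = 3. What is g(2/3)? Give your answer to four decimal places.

3.9074

With m_i denoting the second derivative at x_i, h_i = 2, 2, and Δ_i = (y_(i+1) − y_i)/h_i = -1/2, 3:
  2·m_0 + 8·m_1 + 2·m_2 = 6(Δ_1 - Δ_0) = 21
Clamped end conditions give two more equations: 2h_0·m_0 + h_0·m_1 = 6(Δ_0 - g'(0)) = -9 and h_1·m_1 + 2h_1·m_2 = 6(g'(4) - Δ_1) = 0.
Solving: m_0 = -35/8, m_1 = 17/4, m_2 = -17/8.
On [0, 2], g(x) = 4 + 1·x - 35/16·x² + 23/32·x³.
With x = 2/3: g(2/3) = 211/54.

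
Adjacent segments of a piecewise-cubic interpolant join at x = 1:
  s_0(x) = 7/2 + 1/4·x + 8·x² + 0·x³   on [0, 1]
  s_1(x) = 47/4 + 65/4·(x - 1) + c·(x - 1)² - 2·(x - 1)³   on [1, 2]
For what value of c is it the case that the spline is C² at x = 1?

s_0''(x) = 16 + 0·x, so s_0''(1) = 16. On the right, s_1''(1) = 2c, so c = 8.

8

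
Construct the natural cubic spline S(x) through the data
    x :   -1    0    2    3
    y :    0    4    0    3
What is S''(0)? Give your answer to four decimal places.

With M_i denoting the second derivative at x_i, h_i = 1, 2, 1, and Δ_i = (y_(i+1) − y_i)/h_i = 4, -2, 3:
  1·M_0 + 6·M_1 + 2·M_2 = 6(Δ_1 - Δ_0) = -36
  2·M_1 + 6·M_2 + 1·M_3 = 6(Δ_2 - Δ_1) = 30
Natural end conditions: M_0 = M_3 = 0.
Forward elimination and back-substitution give M_0 = 0, M_1 = -69/8, M_2 = 63/8, M_3 = 0.

-8.6250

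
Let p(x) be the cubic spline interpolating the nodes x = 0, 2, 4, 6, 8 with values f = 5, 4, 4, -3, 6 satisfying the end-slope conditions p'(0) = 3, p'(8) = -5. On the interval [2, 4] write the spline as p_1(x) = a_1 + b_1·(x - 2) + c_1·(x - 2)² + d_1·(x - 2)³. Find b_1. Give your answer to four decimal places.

Put M_i = p'' at the i-th knot. Here h = (2, 2, 2, 2) and Δ = (-1/2, 0, -7/2, 9/2), so the interior equations h_(i-1)·M_(i-1) + 2(h_(i-1)+h_i)·M_i + h_i·M_(i+1) = 6(Δ_i − Δ_(i-1)) read
  2·M_0 + 8·M_1 + 2·M_2 = 6(Δ_1 - Δ_0) = 3
  2·M_1 + 8·M_2 + 2·M_3 = 6(Δ_2 - Δ_1) = -21
  2·M_2 + 8·M_3 + 2·M_4 = 6(Δ_3 - Δ_2) = 48
Clamped end conditions give two more equations: 2h_0·M_0 + h_0·M_1 = 6(Δ_0 - p'(0)) = -21 and h_3·M_3 + 2h_3·M_4 = 6(p'(8) - Δ_3) = -57.
Forward elimination and back-substitution give M_0 = -115/16, M_1 = 31/8, M_2 = -109/16, M_3 = 103/8, M_4 = -331/16.
On [2, 4], with p_1(x) = a_1 + b_1·(x - 2) + c_1·(x - 2)² + d_1·(x - 2)³: c_1 = M_1/2 = 31/16, d_1 = (M_2 - M_1)/(6h_1) = -57/64, b_1 = Δ_1 - h_1(2M_1 + M_2)/6 = -5/16.

-0.3125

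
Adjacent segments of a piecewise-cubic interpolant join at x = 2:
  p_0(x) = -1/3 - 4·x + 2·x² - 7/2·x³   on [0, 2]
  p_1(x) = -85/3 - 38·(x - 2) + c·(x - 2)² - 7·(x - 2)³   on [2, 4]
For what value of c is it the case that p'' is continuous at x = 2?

-19

p_0''(x) = 4 - 21·x, so p_0''(2) = -38. On the right, p_1''(2) = 2c, so c = -19.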